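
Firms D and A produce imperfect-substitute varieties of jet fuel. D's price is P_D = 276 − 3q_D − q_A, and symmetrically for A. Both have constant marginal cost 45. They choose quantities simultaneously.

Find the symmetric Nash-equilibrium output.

Firm D's profit: π = q_D(276 − 3q_D − q_A) − 45q_D.
∂π/∂q_D = 231 − 6q_D − q_A = 0 ⇒ q_D = 38.5 − (1/6)q_A.
Setting q_D = q_A in the reaction function: q_D = 38.5 − (1/6)q_D, so q_D = 38.5 / (7/6) = 33.

33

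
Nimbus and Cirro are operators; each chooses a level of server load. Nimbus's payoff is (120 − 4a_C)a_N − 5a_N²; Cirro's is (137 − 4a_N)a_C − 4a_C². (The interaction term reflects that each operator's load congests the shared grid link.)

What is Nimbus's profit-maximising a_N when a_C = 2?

11.2

Expanding Nimbus's payoff: 120a_N − 4a_Ca_N − 5a_N².
∂π/∂a_N = 120 − 4a_C − 10a_N = 0, so a_N = 12 − 0.4a_C.
At a_C = 2: a_N = 12 − 0.4·2 = 11.2.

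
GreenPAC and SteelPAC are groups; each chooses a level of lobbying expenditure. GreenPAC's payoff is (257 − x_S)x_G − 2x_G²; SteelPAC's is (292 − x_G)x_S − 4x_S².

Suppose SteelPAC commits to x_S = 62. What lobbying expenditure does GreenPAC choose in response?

48.75

Expanding GreenPAC's payoff: 257x_G − x_Sx_G − 2x_G².
∂π/∂x_G = 257 − x_S − 4x_G = 0, so x_G = 64.25 − 0.25x_S.
At x_S = 62: x_G = 64.25 − 0.25·62 = 48.75.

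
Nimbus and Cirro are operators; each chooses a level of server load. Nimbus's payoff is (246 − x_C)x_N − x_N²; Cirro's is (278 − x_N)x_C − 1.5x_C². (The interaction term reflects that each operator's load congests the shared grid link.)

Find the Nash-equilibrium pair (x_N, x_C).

Expanding Nimbus's payoff: 246x_N − x_Cx_N − x_N².
∂π/∂x_N = 246 − x_C − 2x_N = 0, so x_N = 123 − 0.5x_C.
Likewise for Cirro: x_C = 278/3 − (1/3)x_N.
Plugging x_C into Nimbus's best response: x_N = 123 − 0.5(278/3 − (1/3)x_N) ⇒ (5/6)x_N = 230/3, so x_N = 92.
Then x_C = 278/3 − (1/3)·92 = 62.

92, 62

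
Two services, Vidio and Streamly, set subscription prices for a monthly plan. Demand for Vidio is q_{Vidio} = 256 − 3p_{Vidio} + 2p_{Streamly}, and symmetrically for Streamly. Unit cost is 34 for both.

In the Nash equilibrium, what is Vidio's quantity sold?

Vidio's profit: π = (p_{Vidio} − 34)(256 − 3p_{Vidio} + 2p_{Streamly}).
∂π/∂p_{Vidio} = 358 − 6p_{Vidio} + 2p_{Streamly} = 0 ⇒ p_{Vidio} = 179/3 + (1/3)p_{Streamly}.
By symmetry p_{Streamly} = p_{Vidio}; substituting into the reaction function, (2/3)p_{Vidio} = 179/3 and p_{Vidio} = 89.5.
q_{Vidio} = 256 − 3·89.5 + 2·89.5 = 166.5.

166.5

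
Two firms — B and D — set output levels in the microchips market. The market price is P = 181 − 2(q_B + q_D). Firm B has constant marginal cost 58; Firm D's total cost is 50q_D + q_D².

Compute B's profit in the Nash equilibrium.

1132.88

Firm B's profit: π = q_B(181 − 2(q_B + q_D)) − 58q_B.
∂π/∂q_B = 123 − 4q_B − 2q_D = 0, so q_B = 30.75 − 0.5q_D.
For D: ∂π/∂q_D = 131 − 6q_D − 2q_B = 0 ⇒ q_D = 131/6 − (1/3)q_B.
Substituting the second reaction function into the first: q_B = 30.75 − 0.5(131/6 − (1/3)q_B), which gives (5/6)q_B = 119/6 ⇒ q_B = 23.8.
Then q_D = 131/6 − (1/3)·23.8 = 13.9.
Price P = 181 − 2·37.7 = 105.6.
B's profit: (105.6 − 58)·23.8 = 1132.88.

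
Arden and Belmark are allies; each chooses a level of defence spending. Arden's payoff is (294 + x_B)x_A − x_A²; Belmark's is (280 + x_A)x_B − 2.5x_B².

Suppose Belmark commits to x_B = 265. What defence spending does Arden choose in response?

279.5

Expanding Arden's payoff: 294x_A + x_Bx_A − x_A².
∂π/∂x_A = 294 + x_B − 2x_A = 0, so x_A = 147 + 0.5x_B.
At x_B = 265: x_A = 147 + 0.5·265 = 279.5.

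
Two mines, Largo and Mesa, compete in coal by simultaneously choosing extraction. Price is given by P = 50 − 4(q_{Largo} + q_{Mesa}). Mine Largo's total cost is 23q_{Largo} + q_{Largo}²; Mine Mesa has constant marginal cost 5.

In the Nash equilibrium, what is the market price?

Mine Largo's profit: π = q_{Largo}(50 − 4(q_{Largo} + q_{Mesa})) − 23q_{Largo} − q_{Largo}².
∂π/∂q_{Largo} = 27 − 10q_{Largo} − 4q_{Mesa} = 0, so q_{Largo} = 2.7 − 0.4q_{Mesa}.
For Mesa: ∂π/∂q_{Mesa} = 45 − 8q_{Mesa} − 4q_{Largo} = 0 ⇒ q_{Mesa} = 5.625 − 0.5q_{Largo}.
Solving the two reaction functions simultaneously: (1 − (−0.4)(−0.5))q_{Largo} = 2.7 − 0.4·5.625, so 0.8q_{Largo} = 0.45 and q_{Largo} = 0.5625.
Then q_{Mesa} = 5.625 − 0.5·0.5625 = 171/32.
Equilibrium price: P = 50 − 4·(189/32) = 26.375.

26.375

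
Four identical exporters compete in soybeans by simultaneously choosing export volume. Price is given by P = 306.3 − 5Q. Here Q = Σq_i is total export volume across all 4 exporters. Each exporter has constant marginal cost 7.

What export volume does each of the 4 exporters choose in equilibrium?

11.972

A representative exporter's profit is π_i = q_i(306.3 − 5Q) − 7q_i, with Q = q_i + Σ_{j≠i} q_j.
First-order condition: 299.3 − 10q_i − 5Σ_{j≠i} q_j = 0.
In a symmetric equilibrium every exporter chooses the same q, so Σ_{j≠i} q_j = 3q. The condition becomes 299.3 − 25q = 0, giving q = 299.3/25 = 11.972.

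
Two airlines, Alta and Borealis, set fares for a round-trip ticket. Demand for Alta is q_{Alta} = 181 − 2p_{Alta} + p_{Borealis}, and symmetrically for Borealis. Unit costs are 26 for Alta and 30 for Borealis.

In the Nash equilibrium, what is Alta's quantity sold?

Alta's profit: π = (p_{Alta} − 26)(181 − 2p_{Alta} + p_{Borealis}).
∂π/∂p_{Alta} = 233 − 4p_{Alta} + p_{Borealis} = 0 ⇒ p_{Alta} = 58.25 + 0.25p_{Borealis}.
Similarly p_{Borealis} = 60.25 + 0.25p_{Alta}.
Solving the two reaction functions simultaneously: (1 − (0.25)(0.25))p_{Alta} = 58.25 + 0.25·60.25, so 0.9375p_{Alta} = 73.3125 and p_{Alta} = 78.2.
Then p_{Borealis} = 60.25 + 0.25·78.2 = 79.8.
q_{Alta} = 181 − 2·78.2 + 79.8 = 104.4.

104.4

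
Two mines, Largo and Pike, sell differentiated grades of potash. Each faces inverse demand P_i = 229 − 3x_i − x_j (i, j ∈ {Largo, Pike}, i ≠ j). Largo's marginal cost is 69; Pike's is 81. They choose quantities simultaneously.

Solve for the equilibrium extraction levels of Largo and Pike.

Mine Largo's profit: π = x_{Largo}(229 − 3x_{Largo} − x_{Pike}) − 69x_{Largo}.
∂π/∂x_{Largo} = 160 − 6x_{Largo} − x_{Pike} = 0 ⇒ x_{Largo} = 80/3 − (1/6)x_{Pike}.
Similarly x_{Pike} = 74/3 − (1/6)x_{Largo}.
Substituting the second reaction function into the first: x_{Largo} = 80/3 − (1/6)(74/3 − (1/6)x_{Largo}), which gives (35/36)x_{Largo} = 203/9 ⇒ x_{Largo} = 23.2.
Then x_{Pike} = 74/3 − (1/6)·23.2 = 20.8.

23.2, 20.8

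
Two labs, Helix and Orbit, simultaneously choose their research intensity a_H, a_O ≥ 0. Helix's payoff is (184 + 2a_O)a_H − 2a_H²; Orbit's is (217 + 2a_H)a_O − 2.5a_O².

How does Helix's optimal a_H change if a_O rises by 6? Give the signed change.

3

Expanding Helix's payoff: 184a_H + 2a_Oa_H − 2a_H².
∂π/∂a_H = 184 + 2a_O − 4a_H = 0, so a_H = 46 + 0.5a_O.
The reaction-function slope is 0.5, so a 6-unit rise in a_O moves a_H by 0.5 × 6 = 3. Helix's best response rises — the actions are strategic complements.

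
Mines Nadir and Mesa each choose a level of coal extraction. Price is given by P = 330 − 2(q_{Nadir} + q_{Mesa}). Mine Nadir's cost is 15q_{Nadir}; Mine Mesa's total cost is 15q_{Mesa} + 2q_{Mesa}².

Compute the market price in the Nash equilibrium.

150

Mine Nadir's profit: π = q_{Nadir}(330 − 2(q_{Nadir} + q_{Mesa})) − 15q_{Nadir}.
∂π/∂q_{Nadir} = 315 − 4q_{Nadir} − 2q_{Mesa} = 0, so q_{Nadir} = 78.75 − 0.5q_{Mesa}.
For Mesa: ∂π/∂q_{Mesa} = 315 − 8q_{Mesa} − 2q_{Nadir} = 0 ⇒ q_{Mesa} = 39.375 − 0.25q_{Nadir}.
Solving the two reaction functions simultaneously: (1 − (−0.5)(−0.25))q_{Nadir} = 78.75 − 0.5·39.375, so 0.875q_{Nadir} = 59.0625 and q_{Nadir} = 67.5.
Then q_{Mesa} = 39.375 − 0.25·67.5 = 22.5.
Equilibrium price: P = 330 − 2·90 = 150.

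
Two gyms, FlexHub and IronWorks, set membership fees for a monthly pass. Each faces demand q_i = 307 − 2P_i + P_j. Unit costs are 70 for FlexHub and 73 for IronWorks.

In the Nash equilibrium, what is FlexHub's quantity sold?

158.8

FlexHub's profit: π = (P_{FlexHub} − 70)(307 − 2P_{FlexHub} + P_{IronWorks}).
∂π/∂P_{FlexHub} = 447 − 4P_{FlexHub} + P_{IronWorks} = 0 ⇒ P_{FlexHub} = 111.75 + 0.25P_{IronWorks}.
Similarly P_{IronWorks} = 113.25 + 0.25P_{FlexHub}.
Plugging P_{IronWorks} into FlexHub's best response: P_{FlexHub} = 111.75 + 0.25(113.25 + 0.25P_{FlexHub}) ⇒ 0.9375P_{FlexHub} = 140.0625, so P_{FlexHub} = 149.4.
Then P_{IronWorks} = 113.25 + 0.25·149.4 = 150.6.
q_{FlexHub} = 307 − 2·149.4 + 150.6 = 158.8.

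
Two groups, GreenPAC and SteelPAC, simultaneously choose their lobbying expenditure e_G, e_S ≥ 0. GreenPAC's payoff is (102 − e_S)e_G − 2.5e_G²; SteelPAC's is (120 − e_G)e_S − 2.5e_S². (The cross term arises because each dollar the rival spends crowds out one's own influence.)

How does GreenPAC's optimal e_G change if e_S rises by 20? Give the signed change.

Expanding GreenPAC's payoff: 102e_G − e_Se_G − 2.5e_G².
∂π/∂e_G = 102 − e_S − 5e_G = 0, so e_G = 20.4 − 0.2e_S.
The reaction-function slope is −0.2, so a 20-unit rise in e_S moves e_G by −0.2 × 20 = −4. GreenPAC's best response falls — the actions are strategic substitutes.

-4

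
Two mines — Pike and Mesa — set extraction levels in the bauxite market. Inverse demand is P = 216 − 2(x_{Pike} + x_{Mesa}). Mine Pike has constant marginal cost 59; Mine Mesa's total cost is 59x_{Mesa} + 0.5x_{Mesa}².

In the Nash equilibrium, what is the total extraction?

Mine Pike's profit: π = x_{Pike}(216 − 2(x_{Pike} + x_{Mesa})) − 59x_{Pike}.
∂π/∂x_{Pike} = 157 − 4x_{Pike} − 2x_{Mesa} = 0, so x_{Pike} = 39.25 − 0.5x_{Mesa}.
For Mesa: ∂π/∂x_{Mesa} = 157 − 5x_{Mesa} − 2x_{Pike} = 0 ⇒ x_{Mesa} = 31.4 − 0.4x_{Pike}.
Substituting the second reaction function into the first: x_{Pike} = 39.25 − 0.5(31.4 − 0.4x_{Pike}), which gives 0.8x_{Pike} = 23.55 ⇒ x_{Pike} = 29.4375.
Then x_{Mesa} = 31.4 − 0.4·29.4375 = 19.625.
Total extraction: 29.4375 + 19.625 = 49.0625.

49.0625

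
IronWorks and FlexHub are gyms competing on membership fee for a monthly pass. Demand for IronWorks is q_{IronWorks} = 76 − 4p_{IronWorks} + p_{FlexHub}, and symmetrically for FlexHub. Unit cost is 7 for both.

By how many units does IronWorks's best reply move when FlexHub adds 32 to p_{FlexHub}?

IronWorks's profit: π = (p_{IronWorks} − 7)(76 − 4p_{IronWorks} + p_{FlexHub}).
∂π/∂p_{IronWorks} = 104 − 8p_{IronWorks} + p_{FlexHub} = 0 ⇒ p_{IronWorks} = 13 + 0.125p_{FlexHub}.
The reaction-function slope is 0.125, so a 32-unit rise in p_{FlexHub} moves p_{IronWorks} by 0.125 × 32 = 4. IronWorks's best response rises — the actions are strategic complements.

4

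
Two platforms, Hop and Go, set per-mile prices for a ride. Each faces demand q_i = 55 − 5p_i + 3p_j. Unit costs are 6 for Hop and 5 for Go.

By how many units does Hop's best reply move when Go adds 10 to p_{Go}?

Hop's profit: π = (p_{Hop} − 6)(55 − 5p_{Hop} + 3p_{Go}).
∂π/∂p_{Hop} = 85 − 10p_{Hop} + 3p_{Go} = 0 ⇒ p_{Hop} = 8.5 + 0.3p_{Go}.
The reaction-function slope is 0.3, so a 10-unit rise in p_{Go} moves p_{Hop} by 0.3 × 10 = 3. Hop's best response rises — the actions are strategic complements.

3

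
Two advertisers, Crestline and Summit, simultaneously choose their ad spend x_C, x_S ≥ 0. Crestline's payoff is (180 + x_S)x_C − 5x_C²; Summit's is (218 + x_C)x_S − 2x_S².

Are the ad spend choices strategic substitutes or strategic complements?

Expanding Crestline's payoff: 180x_C + x_Sx_C − 5x_C².
∂π/∂x_C = 180 + x_S − 10x_C = 0, so x_C = 18 + 0.1x_S.
The best-response slope dx_C/dx_S = 0.1 > 0: the reaction function is upward-sloping, so the choices are strategic complements.

strategic complements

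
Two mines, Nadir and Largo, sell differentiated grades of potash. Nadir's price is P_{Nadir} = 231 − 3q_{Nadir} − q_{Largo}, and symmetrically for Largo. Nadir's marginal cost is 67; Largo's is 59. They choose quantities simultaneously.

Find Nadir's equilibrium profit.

1614.72

Mine Nadir's profit: π = q_{Nadir}(231 − 3q_{Nadir} − q_{Largo}) − 67q_{Nadir}.
∂π/∂q_{Nadir} = 164 − 6q_{Nadir} − q_{Largo} = 0 ⇒ q_{Nadir} = 82/3 − (1/6)q_{Largo}.
Similarly q_{Largo} = 86/3 − (1/6)q_{Nadir}.
Plugging q_{Largo} into Nadir's best response: q_{Nadir} = 82/3 − (1/6)(86/3 − (1/6)q_{Nadir}) ⇒ (35/36)q_{Nadir} = 203/9, so q_{Nadir} = 23.2.
Then q_{Largo} = 86/3 − (1/6)·23.2 = 24.8.
P_{Nadir} = 231 − 3·23.2 − 24.8 = 136.6.
Profit = (136.6 − 67)·23.2 = 1614.72.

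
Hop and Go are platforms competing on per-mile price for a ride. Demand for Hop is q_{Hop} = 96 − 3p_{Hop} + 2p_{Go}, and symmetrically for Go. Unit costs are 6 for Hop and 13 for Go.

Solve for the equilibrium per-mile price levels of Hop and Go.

29.8125, 32.4375

Hop's profit: π = (p_{Hop} − 6)(96 − 3p_{Hop} + 2p_{Go}).
∂π/∂p_{Hop} = 114 − 6p_{Hop} + 2p_{Go} = 0 ⇒ p_{Hop} = 19 + (1/3)p_{Go}.
Similarly p_{Go} = 22.5 + (1/3)p_{Hop}.
Substituting the second reaction function into the first: p_{Hop} = 19 + (1/3)(22.5 + (1/3)p_{Hop}), which gives (8/9)p_{Hop} = 26.5 ⇒ p_{Hop} = 29.8125.
Then p_{Go} = 22.5 + (1/3)·29.8125 = 32.4375.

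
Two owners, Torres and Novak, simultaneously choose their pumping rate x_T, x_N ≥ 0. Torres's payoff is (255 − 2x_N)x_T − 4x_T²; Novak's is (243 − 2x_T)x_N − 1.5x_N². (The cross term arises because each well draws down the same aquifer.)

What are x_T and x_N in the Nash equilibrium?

13.95, 71.7

Expanding Torres's payoff: 255x_T − 2x_Nx_T − 4x_T².
∂π/∂x_T = 255 − 2x_N − 8x_T = 0, so x_T = 31.875 − 0.25x_N.
Likewise for Novak: x_N = 81 − (2/3)x_T.
Plugging x_N into Torres's best response: x_T = 31.875 − 0.25(81 − (2/3)x_T) ⇒ (5/6)x_T = 11.625, so x_T = 13.95.
Then x_N = 81 − (2/3)·13.95 = 71.7.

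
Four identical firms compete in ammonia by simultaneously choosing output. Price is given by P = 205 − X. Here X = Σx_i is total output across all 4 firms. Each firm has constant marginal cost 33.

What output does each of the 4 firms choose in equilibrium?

34.4

A representative firm's profit is π_i = x_i(205 − X) − 33x_i, with X = x_i + Σ_{j≠i} x_j.
First-order condition: 172 − 2x_i − Σ_{j≠i} x_j = 0.
In a symmetric equilibrium every firm chooses the same x, so Σ_{j≠i} x_j = 3x. The condition becomes 172 − 5x = 0, giving x = 172/5 = 34.4.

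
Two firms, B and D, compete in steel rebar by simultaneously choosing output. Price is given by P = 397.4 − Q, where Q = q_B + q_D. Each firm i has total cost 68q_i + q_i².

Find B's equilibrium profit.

8680.3488

Firm B's profit: π = q_B(397.4 − (q_B + q_D)) − 68q_B − q_B².
∂π/∂q_B = 329.4 − 4q_B − q_D = 0, so q_B = 82.35 − 0.25q_D.
The game is symmetric, so in equilibrium q_D = q_B: the reaction function gives 1.25q_B = 82.35, hence q_B = 65.88.
Price P = 397.4 − 131.76 = 265.64.
B's profit: (265.64 − 68)·65.88 − (65.88)² = 8680.3488.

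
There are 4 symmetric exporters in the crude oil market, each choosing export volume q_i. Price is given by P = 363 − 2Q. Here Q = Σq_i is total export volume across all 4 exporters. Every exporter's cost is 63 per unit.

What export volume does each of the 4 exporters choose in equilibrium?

A representative exporter's profit is π_i = q_i(363 − 2Q) − 63q_i, with Q = q_i + Σ_{j≠i} q_j.
First-order condition: 300 − 4q_i − 2Σ_{j≠i} q_j = 0.
With identical exporters, set every q_j = q: then 300 − 4q − 6q = 0, i.e. q = 300/10 = 30.

30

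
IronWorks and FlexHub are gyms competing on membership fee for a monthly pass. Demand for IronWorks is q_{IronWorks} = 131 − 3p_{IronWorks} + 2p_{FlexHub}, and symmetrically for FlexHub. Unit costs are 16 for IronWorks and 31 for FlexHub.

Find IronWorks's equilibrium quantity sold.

IronWorks's profit: π = (p_{IronWorks} − 16)(131 − 3p_{IronWorks} + 2p_{FlexHub}).
∂π/∂p_{IronWorks} = 179 − 6p_{IronWorks} + 2p_{FlexHub} = 0 ⇒ p_{IronWorks} = 179/6 + (1/3)p_{FlexHub}.
Similarly p_{FlexHub} = 112/3 + (1/3)p_{IronWorks}.
Plugging p_{FlexHub} into IronWorks's best response: p_{IronWorks} = 179/6 + (1/3)(112/3 + (1/3)p_{IronWorks}) ⇒ (8/9)p_{IronWorks} = 761/18, so p_{IronWorks} = 47.5625.
Then p_{FlexHub} = 112/3 + (1/3)·47.5625 = 53.1875.
q_{IronWorks} = 131 − 3·47.5625 + 2·53.1875 = 94.6875.

94.6875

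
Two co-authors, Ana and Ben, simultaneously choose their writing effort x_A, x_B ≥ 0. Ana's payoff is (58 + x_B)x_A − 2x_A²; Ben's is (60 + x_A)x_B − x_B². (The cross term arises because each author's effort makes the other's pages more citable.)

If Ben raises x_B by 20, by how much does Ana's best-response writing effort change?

5

Expanding Ana's payoff: 58x_A + x_Bx_A − 2x_A².
∂π/∂x_A = 58 + x_B − 4x_A = 0, so x_A = 14.5 + 0.25x_B.
The reaction-function slope is 0.25, so a 20-unit rise in x_B moves x_A by 0.25 × 20 = 5. Ana's best response rises — the actions are strategic complements.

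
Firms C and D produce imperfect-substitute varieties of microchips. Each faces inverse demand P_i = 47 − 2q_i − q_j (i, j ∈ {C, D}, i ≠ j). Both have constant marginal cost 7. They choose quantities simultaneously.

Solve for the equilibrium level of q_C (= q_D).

Firm C's profit: π = q_C(47 − 2q_C − q_D) − 7q_C.
∂π/∂q_C = 40 − 4q_C − q_D = 0 ⇒ q_C = 10 − 0.25q_D.
The game is symmetric, so in equilibrium q_D = q_C: the reaction function gives 1.25q_C = 10, hence q_C = 8.

8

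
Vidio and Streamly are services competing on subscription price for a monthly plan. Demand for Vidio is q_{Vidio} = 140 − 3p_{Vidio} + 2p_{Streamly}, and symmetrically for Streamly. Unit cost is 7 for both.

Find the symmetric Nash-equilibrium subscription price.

40.25

Vidio's profit: π = (p_{Vidio} − 7)(140 − 3p_{Vidio} + 2p_{Streamly}).
∂π/∂p_{Vidio} = 161 − 6p_{Vidio} + 2p_{Streamly} = 0 ⇒ p_{Vidio} = 161/6 + (1/3)p_{Streamly}.
The game is symmetric, so in equilibrium p_{Streamly} = p_{Vidio}: the reaction function gives (2/3)p_{Vidio} = 161/6, hence p_{Vidio} = 40.25.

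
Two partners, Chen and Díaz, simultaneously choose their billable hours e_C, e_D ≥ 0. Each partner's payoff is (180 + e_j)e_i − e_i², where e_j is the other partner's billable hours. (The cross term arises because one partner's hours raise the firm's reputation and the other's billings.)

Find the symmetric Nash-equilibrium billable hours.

180

Chen's payoff is (180 + e_D)e_C − e_C².
∂π/∂e_C = 180 + e_D − 2e_C = 0, so e_C = 90 + 0.5e_D.
By symmetry e_D = e_C; substituting into the reaction function, 0.5e_C = 90 and e_C = 180.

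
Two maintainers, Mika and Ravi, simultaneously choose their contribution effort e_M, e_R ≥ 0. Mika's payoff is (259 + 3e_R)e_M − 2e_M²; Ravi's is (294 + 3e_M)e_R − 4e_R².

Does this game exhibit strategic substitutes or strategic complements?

Expanding Mika's payoff: 259e_M + 3e_Re_M − 2e_M².
∂π/∂e_M = 259 + 3e_R − 4e_M = 0, so e_M = 64.75 + 0.75e_R.
The best-response slope de_M/de_R = 0.75 > 0: the reaction function is upward-sloping, so the choices are strategic complements.

strategic complements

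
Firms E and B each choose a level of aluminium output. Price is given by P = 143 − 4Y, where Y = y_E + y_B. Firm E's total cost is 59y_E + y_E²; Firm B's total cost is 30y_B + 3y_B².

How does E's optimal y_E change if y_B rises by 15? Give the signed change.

Firm E's profit: π = y_E(143 − 4(y_E + y_B)) − 59y_E − y_E².
∂π/∂y_E = 84 − 10y_E − 4y_B = 0, so y_E = 8.4 − 0.4y_B.
The reaction-function slope is −0.4, so a 15-unit rise in y_B moves y_E by −0.4 × 15 = −6. E's best response falls — the actions are strategic substitutes.

-6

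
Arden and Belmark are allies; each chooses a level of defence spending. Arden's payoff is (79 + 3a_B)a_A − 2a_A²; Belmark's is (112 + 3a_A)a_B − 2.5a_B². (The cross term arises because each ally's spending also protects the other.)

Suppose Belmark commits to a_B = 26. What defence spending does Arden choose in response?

39.25

Expanding Arden's payoff: 79a_A + 3a_Ba_A − 2a_A².
∂π/∂a_A = 79 + 3a_B − 4a_A = 0, so a_A = 19.75 + 0.75a_B.
At a_B = 26: a_A = 19.75 + 0.75·26 = 39.25.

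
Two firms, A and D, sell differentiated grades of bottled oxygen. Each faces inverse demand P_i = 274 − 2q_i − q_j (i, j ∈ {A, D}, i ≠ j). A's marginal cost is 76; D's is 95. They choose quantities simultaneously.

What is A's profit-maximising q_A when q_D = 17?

45.25

Firm A's profit: π = q_A(274 − 2q_A − q_D) − 76q_A.
∂π/∂q_A = 198 − 4q_A − q_D = 0 ⇒ q_A = 49.5 − 0.25q_D.
At q_D = 17: q_A = 49.5 − 0.25·17 = 45.25.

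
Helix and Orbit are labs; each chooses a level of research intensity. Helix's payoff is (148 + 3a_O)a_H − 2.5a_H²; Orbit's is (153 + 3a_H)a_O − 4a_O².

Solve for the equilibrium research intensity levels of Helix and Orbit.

Expanding Helix's payoff: 148a_H + 3a_Oa_H − 2.5a_H².
∂π/∂a_H = 148 + 3a_O − 5a_H = 0, so a_H = 29.6 + 0.6a_O.
Likewise for Orbit: a_O = 19.125 + 0.375a_H.
Solving the two reaction functions simultaneously: (1 − (0.6)(0.375))a_H = 29.6 + 0.6·19.125, so 0.775a_H = 41.075 and a_H = 53.
Then a_O = 19.125 + 0.375·53 = 39.

53, 39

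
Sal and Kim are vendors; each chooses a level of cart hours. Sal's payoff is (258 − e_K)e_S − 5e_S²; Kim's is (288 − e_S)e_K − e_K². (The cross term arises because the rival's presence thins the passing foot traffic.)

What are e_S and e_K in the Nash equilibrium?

Expanding Sal's payoff: 258e_S − e_Ke_S − 5e_S².
∂π/∂e_S = 258 − e_K − 10e_S = 0, so e_S = 25.8 − 0.1e_K.
Likewise for Kim: e_K = 144 − 0.5e_S.
Plugging e_K into Sal's best response: e_S = 25.8 − 0.1(144 − 0.5e_S) ⇒ 0.95e_S = 11.4, so e_S = 12.
Then e_K = 144 − 0.5·12 = 138.

12, 138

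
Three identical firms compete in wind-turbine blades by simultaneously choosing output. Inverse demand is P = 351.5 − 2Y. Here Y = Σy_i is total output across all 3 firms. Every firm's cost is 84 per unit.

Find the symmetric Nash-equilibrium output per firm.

A representative firm's profit is π_i = y_i(351.5 − 2Y) − 84y_i, with Y = y_i + Σ_{j≠i} y_j.
First-order condition: 267.5 − 4y_i − 2Σ_{j≠i} y_j = 0.
Imposing symmetry (y_j = y for all j) turns Σ_{j≠i} y_j into 2y, so 267.5 = 8y and y = 33.4375.

33.4375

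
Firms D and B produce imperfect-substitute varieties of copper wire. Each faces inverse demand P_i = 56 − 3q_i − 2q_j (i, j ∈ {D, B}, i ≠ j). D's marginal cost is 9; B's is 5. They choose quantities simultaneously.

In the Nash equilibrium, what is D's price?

25.875

Firm D's profit: π = q_D(56 − 3q_D − 2q_B) − 9q_D.
∂π/∂q_D = 47 − 6q_D − 2q_B = 0 ⇒ q_D = 47/6 − (1/3)q_B.
Similarly q_B = 8.5 − (1/3)q_D.
Solving the two reaction functions simultaneously: (1 − (−1/3)(−1/3))q_D = 47/6 − (1/3)·8.5, so (8/9)q_D = 5 and q_D = 5.625.
Then q_B = 8.5 − (1/3)·5.625 = 6.625.
P_D = 56 − 3·5.625 − 2·6.625 = 25.875.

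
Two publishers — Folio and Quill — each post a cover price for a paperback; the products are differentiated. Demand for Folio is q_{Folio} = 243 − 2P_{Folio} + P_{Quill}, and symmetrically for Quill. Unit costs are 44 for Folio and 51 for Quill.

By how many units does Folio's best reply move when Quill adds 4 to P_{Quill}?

1

Folio's profit: π = (P_{Folio} − 44)(243 − 2P_{Folio} + P_{Quill}).
∂π/∂P_{Folio} = 331 − 4P_{Folio} + P_{Quill} = 0 ⇒ P_{Folio} = 82.75 + 0.25P_{Quill}.
The reaction-function slope is 0.25, so a 4-unit rise in P_{Quill} moves P_{Folio} by 0.25 × 4 = 1. Folio's best response rises — the actions are strategic complements.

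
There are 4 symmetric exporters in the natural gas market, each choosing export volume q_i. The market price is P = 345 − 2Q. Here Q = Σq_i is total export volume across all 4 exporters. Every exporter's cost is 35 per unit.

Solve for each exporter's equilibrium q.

A representative exporter's profit is π_i = q_i(345 − 2Q) − 35q_i, with Q = q_i + Σ_{j≠i} q_j.
First-order condition: 310 − 4q_i − 2Σ_{j≠i} q_j = 0.
Imposing symmetry (q_j = q for all j) turns Σ_{j≠i} q_j into 3q, so 310 = 10q and q = 31.

31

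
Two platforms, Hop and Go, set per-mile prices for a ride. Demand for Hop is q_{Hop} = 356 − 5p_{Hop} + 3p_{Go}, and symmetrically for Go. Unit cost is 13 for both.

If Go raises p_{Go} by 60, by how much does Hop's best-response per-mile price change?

Hop's profit: π = (p_{Hop} − 13)(356 − 5p_{Hop} + 3p_{Go}).
∂π/∂p_{Hop} = 421 − 10p_{Hop} + 3p_{Go} = 0 ⇒ p_{Hop} = 42.1 + 0.3p_{Go}.
The reaction-function slope is 0.3, so a 60-unit rise in p_{Go} moves p_{Hop} by 0.3 × 60 = 18. Hop's best response rises — the actions are strategic complements.

18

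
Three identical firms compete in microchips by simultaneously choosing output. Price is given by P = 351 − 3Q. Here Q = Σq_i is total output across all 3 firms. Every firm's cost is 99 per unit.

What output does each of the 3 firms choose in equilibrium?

A representative firm's profit is π_i = q_i(351 − 3Q) − 99q_i, with Q = q_i + Σ_{j≠i} q_j.
First-order condition: 252 − 6q_i − 3Σ_{j≠i} q_j = 0.
With identical firms, set every q_j = q: then 252 − 6q − 6q = 0, i.e. q = 252/12 = 21.

21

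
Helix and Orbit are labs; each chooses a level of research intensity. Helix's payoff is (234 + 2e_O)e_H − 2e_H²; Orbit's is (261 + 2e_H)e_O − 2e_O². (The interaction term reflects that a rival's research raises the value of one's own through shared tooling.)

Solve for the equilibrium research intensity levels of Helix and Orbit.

121.5, 126

Expanding Helix's payoff: 234e_H + 2e_Oe_H − 2e_H².
∂π/∂e_H = 234 + 2e_O − 4e_H = 0, so e_H = 58.5 + 0.5e_O.
Likewise for Orbit: e_O = 65.25 + 0.5e_H.
Substituting the second reaction function into the first: e_H = 58.5 + 0.5(65.25 + 0.5e_H), which gives 0.75e_H = 91.125 ⇒ e_H = 121.5.
Then e_O = 65.25 + 0.5·121.5 = 126.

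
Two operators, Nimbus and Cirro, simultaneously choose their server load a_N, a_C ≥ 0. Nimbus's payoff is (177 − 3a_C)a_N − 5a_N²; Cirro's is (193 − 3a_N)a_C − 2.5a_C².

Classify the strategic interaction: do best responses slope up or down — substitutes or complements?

Expanding Nimbus's payoff: 177a_N − 3a_Ca_N − 5a_N².
∂π/∂a_N = 177 − 3a_C − 10a_N = 0, so a_N = 17.7 − 0.3a_C.
The best-response slope da_N/da_C = −0.3 < 0: the reaction function is downward-sloping, so the choices are strategic substitutes.

strategic substitutes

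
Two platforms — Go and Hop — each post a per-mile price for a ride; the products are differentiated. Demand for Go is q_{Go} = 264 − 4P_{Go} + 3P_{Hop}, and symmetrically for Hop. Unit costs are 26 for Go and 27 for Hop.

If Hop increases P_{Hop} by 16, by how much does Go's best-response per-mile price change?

6

Go's profit: π = (P_{Go} − 26)(264 − 4P_{Go} + 3P_{Hop}).
∂π/∂P_{Go} = 368 − 8P_{Go} + 3P_{Hop} = 0 ⇒ P_{Go} = 46 + 0.375P_{Hop}.
The reaction-function slope is 0.375, so a 16-unit rise in P_{Hop} moves P_{Go} by 0.375 × 16 = 6. Go's best response rises — the actions are strategic complements.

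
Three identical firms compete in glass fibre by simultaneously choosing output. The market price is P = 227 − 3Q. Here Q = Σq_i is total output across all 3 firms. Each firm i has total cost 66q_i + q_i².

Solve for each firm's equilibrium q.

11.5

A representative firm's profit is π_i = q_i(227 − 3Q) − 66q_i − q_i², with Q = q_i + Σ_{j≠i} q_j.
First-order condition: 161 − 8q_i − 3Σ_{j≠i} q_j = 0.
Imposing symmetry (q_j = q for all j) turns Σ_{j≠i} q_j into 2q, so 161 = 14q and q = 11.5.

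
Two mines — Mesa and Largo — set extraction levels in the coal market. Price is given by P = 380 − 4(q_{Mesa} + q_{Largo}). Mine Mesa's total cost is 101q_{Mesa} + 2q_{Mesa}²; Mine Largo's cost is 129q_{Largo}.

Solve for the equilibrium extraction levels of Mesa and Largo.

15.35, 23.7

Mine Mesa's profit: π = q_{Mesa}(380 − 4(q_{Mesa} + q_{Largo})) − 101q_{Mesa} − 2q_{Mesa}².
∂π/∂q_{Mesa} = 279 − 12q_{Mesa} − 4q_{Largo} = 0, so q_{Mesa} = 23.25 − (1/3)q_{Largo}.
For Largo: ∂π/∂q_{Largo} = 251 − 8q_{Largo} − 4q_{Mesa} = 0 ⇒ q_{Largo} = 31.375 − 0.5q_{Mesa}.
Plugging q_{Largo} into Mesa's best response: q_{Mesa} = 23.25 − (1/3)(31.375 − 0.5q_{Mesa}) ⇒ (5/6)q_{Mesa} = 307/24, so q_{Mesa} = 15.35.
Then q_{Largo} = 31.375 − 0.5·15.35 = 23.7.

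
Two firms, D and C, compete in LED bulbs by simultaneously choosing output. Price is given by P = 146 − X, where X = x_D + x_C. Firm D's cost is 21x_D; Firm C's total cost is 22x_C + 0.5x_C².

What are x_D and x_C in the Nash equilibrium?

Firm D's profit: π = x_D(146 − (x_D + x_C)) − 21x_D.
∂π/∂x_D = 125 − 2x_D − x_C = 0, so x_D = 62.5 − 0.5x_C.
For C: ∂π/∂x_C = 124 − 3x_C − x_D = 0 ⇒ x_C = 124/3 − (1/3)x_D.
Plugging x_C into D's best response: x_D = 62.5 − 0.5(124/3 − (1/3)x_D) ⇒ (5/6)x_D = 251/6, so x_D = 50.2.
Then x_C = 124/3 − (1/3)·50.2 = 24.6.

50.2, 24.6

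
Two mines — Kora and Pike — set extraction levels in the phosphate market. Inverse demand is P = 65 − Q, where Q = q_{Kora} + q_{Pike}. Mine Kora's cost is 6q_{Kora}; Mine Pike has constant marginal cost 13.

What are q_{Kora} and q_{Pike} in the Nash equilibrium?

22, 15

Mine Kora's profit: π = q_{Kora}(65 − (q_{Kora} + q_{Pike})) − 6q_{Kora}.
∂π/∂q_{Kora} = 59 − 2q_{Kora} − q_{Pike} = 0, so q_{Kora} = 29.5 − 0.5q_{Pike}.
By the same steps for Pike: q_{Pike} = 26 − 0.5q_{Kora}.
Solving the two reaction functions simultaneously: (1 − (−0.5)(−0.5))q_{Kora} = 29.5 − 0.5·26, so 0.75q_{Kora} = 16.5 and q_{Kora} = 22.
Then q_{Pike} = 26 − 0.5·22 = 15.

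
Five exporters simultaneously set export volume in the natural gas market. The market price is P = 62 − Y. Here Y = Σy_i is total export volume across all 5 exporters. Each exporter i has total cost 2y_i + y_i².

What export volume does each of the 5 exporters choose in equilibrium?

A representative exporter's profit is π_i = y_i(62 − Y) − 2y_i − y_i², with Y = y_i + Σ_{j≠i} y_j.
First-order condition: 60 − 4y_i − Σ_{j≠i} y_j = 0.
In a symmetric equilibrium every exporter chooses the same y, so Σ_{j≠i} y_j = 4y. The condition becomes 60 − 8y = 0, giving y = 60/8 = 7.5.

7.5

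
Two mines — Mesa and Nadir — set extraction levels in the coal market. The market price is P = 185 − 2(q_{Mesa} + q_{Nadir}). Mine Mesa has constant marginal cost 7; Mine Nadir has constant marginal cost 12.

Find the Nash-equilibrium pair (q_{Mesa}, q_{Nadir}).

Mine Mesa's profit: π = q_{Mesa}(185 − 2(q_{Mesa} + q_{Nadir})) − 7q_{Mesa}.
∂π/∂q_{Mesa} = 178 − 4q_{Mesa} − 2q_{Nadir} = 0, so q_{Mesa} = 44.5 − 0.5q_{Nadir}.
By the same steps for Nadir: q_{Nadir} = 43.25 − 0.5q_{Mesa}.
Plugging q_{Nadir} into Mesa's best response: q_{Mesa} = 44.5 − 0.5(43.25 − 0.5q_{Mesa}) ⇒ 0.75q_{Mesa} = 22.875, so q_{Mesa} = 30.5.
Then q_{Nadir} = 43.25 − 0.5·30.5 = 28.

30.5, 28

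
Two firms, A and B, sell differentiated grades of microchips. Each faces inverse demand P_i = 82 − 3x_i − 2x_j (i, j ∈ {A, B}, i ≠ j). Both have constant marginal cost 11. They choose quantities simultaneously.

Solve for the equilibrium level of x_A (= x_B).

Firm A's profit: π = x_A(82 − 3x_A − 2x_B) − 11x_A.
∂π/∂x_A = 71 − 6x_A − 2x_B = 0 ⇒ x_A = 71/6 − (1/3)x_B.
Setting x_A = x_B in the reaction function: x_A = 71/6 − (1/3)x_A, so x_A = (71/6) / (4/3) = 8.875.

8.875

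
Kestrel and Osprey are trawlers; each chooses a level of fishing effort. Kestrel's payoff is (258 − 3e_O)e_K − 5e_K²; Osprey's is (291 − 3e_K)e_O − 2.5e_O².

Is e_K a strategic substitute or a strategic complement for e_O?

strategic substitutes

Expanding Kestrel's payoff: 258e_K − 3e_Oe_K − 5e_K².
∂π/∂e_K = 258 − 3e_O − 10e_K = 0, so e_K = 25.8 − 0.3e_O.
The best-response slope de_K/de_O = −0.3 < 0: the reaction function is downward-sloping, so the choices are strategic substitutes.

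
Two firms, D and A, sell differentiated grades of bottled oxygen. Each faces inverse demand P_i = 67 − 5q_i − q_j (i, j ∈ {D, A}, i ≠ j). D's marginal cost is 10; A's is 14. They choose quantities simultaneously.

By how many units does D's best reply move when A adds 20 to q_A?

Firm D's profit: π = q_D(67 − 5q_D − q_A) − 10q_D.
∂π/∂q_D = 57 − 10q_D − q_A = 0 ⇒ q_D = 5.7 − 0.1q_A.
The reaction-function slope is −0.1, so a 20-unit rise in q_A moves q_D by −0.1 × 20 = −2. D's best response falls — the actions are strategic substitutes.

-2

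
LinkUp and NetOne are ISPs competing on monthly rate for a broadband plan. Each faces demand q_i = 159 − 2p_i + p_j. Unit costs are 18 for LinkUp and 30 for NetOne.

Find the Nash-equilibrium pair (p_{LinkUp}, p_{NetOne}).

66.6, 71.4

LinkUp's profit: π = (p_{LinkUp} − 18)(159 − 2p_{LinkUp} + p_{NetOne}).
∂π/∂p_{LinkUp} = 195 − 4p_{LinkUp} + p_{NetOne} = 0 ⇒ p_{LinkUp} = 48.75 + 0.25p_{NetOne}.
Similarly p_{NetOne} = 54.75 + 0.25p_{LinkUp}.
Solving the two reaction functions simultaneously: (1 − (0.25)(0.25))p_{LinkUp} = 48.75 + 0.25·54.75, so 0.9375p_{LinkUp} = 62.4375 and p_{LinkUp} = 66.6.
Then p_{NetOne} = 54.75 + 0.25·66.6 = 71.4.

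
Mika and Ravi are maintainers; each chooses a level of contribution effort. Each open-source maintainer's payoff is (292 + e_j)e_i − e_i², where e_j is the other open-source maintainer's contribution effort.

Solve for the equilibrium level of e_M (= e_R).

292

Mika's payoff is (292 + e_R)e_M − e_M².
∂π/∂e_M = 292 + e_R − 2e_M = 0, so e_M = 146 + 0.5e_R.
By symmetry e_R = e_M; substituting into the reaction function, 0.5e_M = 146 and e_M = 292.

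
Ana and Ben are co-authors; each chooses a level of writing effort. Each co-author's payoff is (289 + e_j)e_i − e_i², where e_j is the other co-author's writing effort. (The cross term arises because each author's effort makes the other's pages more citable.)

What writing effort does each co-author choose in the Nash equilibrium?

Ana's payoff is (289 + e_B)e_A − e_A².
∂π/∂e_A = 289 + e_B − 2e_A = 0, so e_A = 144.5 + 0.5e_B.
Setting e_A = e_B in the reaction function: e_A = 144.5 + 0.5e_A, so e_A = 144.5 / 0.5 = 289.

289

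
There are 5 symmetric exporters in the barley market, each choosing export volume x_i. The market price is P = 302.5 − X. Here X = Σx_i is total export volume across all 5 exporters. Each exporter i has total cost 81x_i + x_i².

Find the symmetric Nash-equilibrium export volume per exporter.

A representative exporter's profit is π_i = x_i(302.5 − X) − 81x_i − x_i², with X = x_i + Σ_{j≠i} x_j.
First-order condition: 221.5 − 4x_i − Σ_{j≠i} x_j = 0.
With identical exporters, set every x_j = x: then 221.5 − 4x − 4x = 0, i.e. x = 221.5/8 = 27.6875.

27.6875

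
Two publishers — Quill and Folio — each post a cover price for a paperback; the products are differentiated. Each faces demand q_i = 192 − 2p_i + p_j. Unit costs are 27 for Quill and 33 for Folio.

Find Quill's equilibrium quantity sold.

Quill's profit: π = (p_{Quill} − 27)(192 − 2p_{Quill} + p_{Folio}).
∂π/∂p_{Quill} = 246 − 4p_{Quill} + p_{Folio} = 0 ⇒ p_{Quill} = 61.5 + 0.25p_{Folio}.
Similarly p_{Folio} = 64.5 + 0.25p_{Quill}.
Solving the two reaction functions simultaneously: (1 − (0.25)(0.25))p_{Quill} = 61.5 + 0.25·64.5, so 0.9375p_{Quill} = 77.625 and p_{Quill} = 82.8.
Then p_{Folio} = 64.5 + 0.25·82.8 = 85.2.
q_{Quill} = 192 − 2·82.8 + 85.2 = 111.6.

111.6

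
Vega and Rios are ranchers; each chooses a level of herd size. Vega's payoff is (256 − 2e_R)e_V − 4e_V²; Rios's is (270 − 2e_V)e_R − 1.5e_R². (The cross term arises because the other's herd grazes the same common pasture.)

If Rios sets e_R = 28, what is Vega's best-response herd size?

Expanding Vega's payoff: 256e_V − 2e_Re_V − 4e_V².
∂π/∂e_V = 256 − 2e_R − 8e_V = 0, so e_V = 32 − 0.25e_R.
At e_R = 28: e_V = 32 − 0.25·28 = 25.

25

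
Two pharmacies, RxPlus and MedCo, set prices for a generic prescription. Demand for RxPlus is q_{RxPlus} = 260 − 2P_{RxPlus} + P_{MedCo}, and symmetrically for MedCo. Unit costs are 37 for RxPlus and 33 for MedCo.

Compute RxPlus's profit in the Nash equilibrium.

RxPlus's profit: π = (P_{RxPlus} − 37)(260 − 2P_{RxPlus} + P_{MedCo}).
∂π/∂P_{RxPlus} = 334 − 4P_{RxPlus} + P_{MedCo} = 0 ⇒ P_{RxPlus} = 83.5 + 0.25P_{MedCo}.
Similarly P_{MedCo} = 81.5 + 0.25P_{RxPlus}.
Plugging P_{MedCo} into RxPlus's best response: P_{RxPlus} = 83.5 + 0.25(81.5 + 0.25P_{RxPlus}) ⇒ 0.9375P_{RxPlus} = 103.875, so P_{RxPlus} = 110.8.
Then P_{MedCo} = 81.5 + 0.25·110.8 = 109.2.
q_{RxPlus} = 260 − 2·110.8 + 109.2 = 147.6.
Profit = (110.8 − 37)·147.6 = 10892.88.

10892.88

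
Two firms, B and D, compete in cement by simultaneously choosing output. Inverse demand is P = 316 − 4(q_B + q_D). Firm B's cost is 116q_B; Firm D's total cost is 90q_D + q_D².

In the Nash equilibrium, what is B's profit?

Firm B's profit: π = q_B(316 − 4(q_B + q_D)) − 116q_B.
∂π/∂q_B = 200 − 8q_B − 4q_D = 0, so q_B = 25 − 0.5q_D.
For D: ∂π/∂q_D = 226 − 10q_D − 4q_B = 0 ⇒ q_D = 22.6 − 0.4q_B.
Plugging q_D into B's best response: q_B = 25 − 0.5(22.6 − 0.4q_B) ⇒ 0.8q_B = 13.7, so q_B = 17.125.
Then q_D = 22.6 − 0.4·17.125 = 15.75.
Price P = 316 − 4·32.875 = 184.5.
B's profit: (184.5 − 116)·17.125 = 1173.0625.

1173.0625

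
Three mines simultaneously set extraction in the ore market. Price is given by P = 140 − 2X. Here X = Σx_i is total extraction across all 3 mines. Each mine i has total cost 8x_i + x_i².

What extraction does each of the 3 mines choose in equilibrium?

13.2

A representative mine's profit is π_i = x_i(140 − 2X) − 8x_i − x_i², with X = x_i + Σ_{j≠i} x_j.
First-order condition: 132 − 6x_i − 2Σ_{j≠i} x_j = 0.
Imposing symmetry (x_j = x for all j) turns Σ_{j≠i} x_j into 2x, so 132 = 10x and x = 13.2.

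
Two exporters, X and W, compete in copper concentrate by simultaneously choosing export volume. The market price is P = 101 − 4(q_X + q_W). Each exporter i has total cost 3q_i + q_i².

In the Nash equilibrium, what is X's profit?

245

Exporter X's profit: π = q_X(101 − 4(q_X + q_W)) − 3q_X − q_X².
∂π/∂q_X = 98 − 10q_X − 4q_W = 0, so q_X = 9.8 − 0.4q_W.
By symmetry q_W = q_X; substituting into the reaction function, 1.4q_X = 9.8 and q_X = 7.
Price P = 101 − 4·14 = 45.
X's profit: (45 − 3)·7 − (7)² = 245.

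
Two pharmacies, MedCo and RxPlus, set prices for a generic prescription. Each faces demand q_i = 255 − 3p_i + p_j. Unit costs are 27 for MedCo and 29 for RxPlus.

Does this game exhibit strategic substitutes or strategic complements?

strategic complements

MedCo's profit: π = (p_{MedCo} − 27)(255 − 3p_{MedCo} + p_{RxPlus}).
∂π/∂p_{MedCo} = 336 − 6p_{MedCo} + p_{RxPlus} = 0 ⇒ p_{MedCo} = 56 + (1/6)p_{RxPlus}.
The best-response slope dp_{MedCo}/dp_{RxPlus} = 1/6 > 0: the reaction function is upward-sloping, so the choices are strategic complements.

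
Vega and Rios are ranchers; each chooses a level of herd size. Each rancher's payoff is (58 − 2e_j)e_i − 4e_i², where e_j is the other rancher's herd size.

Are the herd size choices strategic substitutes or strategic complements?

strategic substitutes

Vega's payoff is (58 − 2e_R)e_V − 4e_V².
∂π/∂e_V = 58 − 2e_R − 8e_V = 0, so e_V = 7.25 − 0.25e_R.
The best-response slope de_V/de_R = −0.25 < 0: the reaction function is downward-sloping, so the choices are strategic substitutes.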